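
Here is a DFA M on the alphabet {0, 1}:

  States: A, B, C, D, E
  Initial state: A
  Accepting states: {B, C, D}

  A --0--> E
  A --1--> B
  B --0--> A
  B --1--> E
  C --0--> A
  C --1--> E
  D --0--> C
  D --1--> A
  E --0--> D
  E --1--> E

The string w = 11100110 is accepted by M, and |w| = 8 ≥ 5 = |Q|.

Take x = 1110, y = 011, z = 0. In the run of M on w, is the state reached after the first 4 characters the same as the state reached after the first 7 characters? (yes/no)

no

State sequence: A -1-> B -1-> E -1-> E -0-> D -0-> C -1-> E -1-> E

After x (step 4): D. After xy (step 7): E.
They differ (D ≠ E), so y is not a cycle from the state after x; this split is not the one the pumping-lemma construction produces, and pumping y need not keep the string in L(M).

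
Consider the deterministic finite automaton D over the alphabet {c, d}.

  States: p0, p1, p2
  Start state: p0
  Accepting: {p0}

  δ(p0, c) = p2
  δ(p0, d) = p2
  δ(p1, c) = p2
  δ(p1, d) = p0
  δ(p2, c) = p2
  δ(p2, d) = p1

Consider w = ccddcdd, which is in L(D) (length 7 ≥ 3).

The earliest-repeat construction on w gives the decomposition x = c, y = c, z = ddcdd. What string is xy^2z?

cccddcdd

xy^2z = c·c·c·ddcdd = cccddcdd.
Reading y = c takes D from p2 back to p2, so after x·y·y the machine is still in p2, and z then leads to the accepting state p0. Hence cccddcdd ∈ L(D).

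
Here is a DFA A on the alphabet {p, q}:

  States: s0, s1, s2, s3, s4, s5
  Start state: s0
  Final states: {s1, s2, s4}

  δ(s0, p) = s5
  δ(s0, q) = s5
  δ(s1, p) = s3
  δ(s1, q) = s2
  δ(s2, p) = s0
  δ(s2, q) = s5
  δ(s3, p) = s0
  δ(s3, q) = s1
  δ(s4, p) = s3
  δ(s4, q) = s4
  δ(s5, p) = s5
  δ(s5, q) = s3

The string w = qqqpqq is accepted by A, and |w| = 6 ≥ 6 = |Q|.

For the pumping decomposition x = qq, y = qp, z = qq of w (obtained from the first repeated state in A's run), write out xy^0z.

qqqq

xy⁰z = xz = qq·qq = qqqq.
Reading y = qp takes A from s3 back to s3, so after x the machine is still in s3, and z then leads to the accepting state s2. Hence qqqq ∈ L(A).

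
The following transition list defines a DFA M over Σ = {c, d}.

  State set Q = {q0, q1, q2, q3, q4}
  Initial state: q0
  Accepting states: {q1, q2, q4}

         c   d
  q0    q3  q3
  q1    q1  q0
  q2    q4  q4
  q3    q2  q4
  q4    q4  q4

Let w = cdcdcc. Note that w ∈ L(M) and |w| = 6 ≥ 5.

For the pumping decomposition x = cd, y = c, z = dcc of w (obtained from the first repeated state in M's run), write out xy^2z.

xy^2z = cd·c·c·dcc = cdccdcc.
Reading y = c takes M from q4 back to q4, so after x·y·y the machine is still in q4, and z then leads to the accepting state q4. Hence cdccdcc ∈ L(M).

cdccdcc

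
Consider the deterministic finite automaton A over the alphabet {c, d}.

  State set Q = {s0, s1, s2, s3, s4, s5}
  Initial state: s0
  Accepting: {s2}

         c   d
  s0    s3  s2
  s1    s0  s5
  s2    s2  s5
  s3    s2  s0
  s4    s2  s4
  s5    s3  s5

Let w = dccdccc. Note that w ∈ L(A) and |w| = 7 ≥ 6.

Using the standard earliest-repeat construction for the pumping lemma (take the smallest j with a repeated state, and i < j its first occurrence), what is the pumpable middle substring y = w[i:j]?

c

State sequence: s0 -d-> s2 -c-> s2 -c-> s2 -d-> s5 -c-> s3 -c-> s2 -c-> s2
First repeat at step 2: s2 was already visited.

So i = 1, j = 2, giving x = w[0:1] = d, y = w[1:2] = c, z = w[2:7] = cdccc.
Check: |xy| = 2 ≤ 6 and |y| = 1 ≥ 1. Reading y takes A from s2 back to s2, so every xyⁱz is accepted.
Since A has 6 states, any run of length ≥ 6 visits 6+1 states, so by pigeonhole some state repeats within the first 6 steps — that repeat gives the pumpable loop.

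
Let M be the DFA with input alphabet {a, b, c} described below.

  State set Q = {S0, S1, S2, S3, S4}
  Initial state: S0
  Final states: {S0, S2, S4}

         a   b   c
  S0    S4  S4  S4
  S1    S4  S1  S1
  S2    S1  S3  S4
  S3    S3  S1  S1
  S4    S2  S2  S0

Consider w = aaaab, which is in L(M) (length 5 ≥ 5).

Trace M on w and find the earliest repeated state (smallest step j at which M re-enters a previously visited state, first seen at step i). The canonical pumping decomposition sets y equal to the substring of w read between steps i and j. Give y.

Run of M on w = a a a a b:
  step 0: S0  (start)
  step 1: S4  (read a: S0→S4)
  step 2: S2  (read a: S4→S2)
  step 3: S1  (read a: S2→S1)
  step 4: S4  (read a: S1→S4)   ← first repeat (S4 seen earlier)
  step 5: S2  (read b: S4→S2)

So i = 1, j = 4, giving x = w[0:1] = a, y = w[1:4] = aaa, z = w[4:5] = b.
Check: |xy| = 4 ≤ 5 and |y| = 3 ≥ 1. Reading y takes M from S4 back to S4, so every xyⁱz is accepted.
With |Q| = 5, pigeonhole forces a state repeat no later than step 5; the substring read between the first and second visits to that state can be pumped.

aaa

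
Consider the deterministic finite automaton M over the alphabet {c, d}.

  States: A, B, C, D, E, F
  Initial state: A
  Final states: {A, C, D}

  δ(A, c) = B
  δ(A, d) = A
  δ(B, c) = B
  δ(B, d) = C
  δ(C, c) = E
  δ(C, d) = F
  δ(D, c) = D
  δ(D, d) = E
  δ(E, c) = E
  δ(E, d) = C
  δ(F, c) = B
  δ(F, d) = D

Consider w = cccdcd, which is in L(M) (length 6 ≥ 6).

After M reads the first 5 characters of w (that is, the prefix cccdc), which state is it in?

E

Run of M on the first 5 characters of w = c c c d c:
  step 0: A  (start)
  step 1: B  (read c: A→B)
  step 2: B  (read c: B→B)
  step 3: B  (read c: B→B)
  step 4: C  (read d: B→C)
  step 5: E  (read c: C→E)

After reading 5 characters, M is in state E.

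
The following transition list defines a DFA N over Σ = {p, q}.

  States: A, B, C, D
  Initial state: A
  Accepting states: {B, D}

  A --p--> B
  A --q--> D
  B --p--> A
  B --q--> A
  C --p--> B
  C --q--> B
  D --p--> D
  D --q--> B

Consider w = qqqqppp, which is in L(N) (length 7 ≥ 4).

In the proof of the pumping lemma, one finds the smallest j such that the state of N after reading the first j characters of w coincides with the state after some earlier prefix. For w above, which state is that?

State sequence: A -q-> D -q-> B -q-> A -q-> D -p-> D -p-> D -p-> D
First repeat at step 3: A was already visited.

The earliest repeat is at step j = 3: N is in A, which it already visited at step i = 0.

A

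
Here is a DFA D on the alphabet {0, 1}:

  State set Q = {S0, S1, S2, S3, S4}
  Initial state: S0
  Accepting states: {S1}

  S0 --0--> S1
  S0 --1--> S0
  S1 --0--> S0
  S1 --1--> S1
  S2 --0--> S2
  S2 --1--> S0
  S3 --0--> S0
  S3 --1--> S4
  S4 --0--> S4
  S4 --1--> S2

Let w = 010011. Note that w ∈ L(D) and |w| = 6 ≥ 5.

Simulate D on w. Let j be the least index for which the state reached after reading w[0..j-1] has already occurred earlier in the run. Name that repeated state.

S1

Run of D on w = 0 1 0 0 1 1:
  step 0: S0  (start)
  step 1: S1  (read 0: S0→S1)
  step 2: S1  (read 1: S1→S1)   ← first repeat (S1 seen earlier)
  step 3: S0  (read 0: S1→S0)
  step 4: S1  (read 0: S0→S1)
  step 5: S1  (read 1: S1→S1)
  step 6: S1  (read 1: S1→S1)

The earliest repeat is at step j = 2: D is in S1, which it already visited at step i = 1.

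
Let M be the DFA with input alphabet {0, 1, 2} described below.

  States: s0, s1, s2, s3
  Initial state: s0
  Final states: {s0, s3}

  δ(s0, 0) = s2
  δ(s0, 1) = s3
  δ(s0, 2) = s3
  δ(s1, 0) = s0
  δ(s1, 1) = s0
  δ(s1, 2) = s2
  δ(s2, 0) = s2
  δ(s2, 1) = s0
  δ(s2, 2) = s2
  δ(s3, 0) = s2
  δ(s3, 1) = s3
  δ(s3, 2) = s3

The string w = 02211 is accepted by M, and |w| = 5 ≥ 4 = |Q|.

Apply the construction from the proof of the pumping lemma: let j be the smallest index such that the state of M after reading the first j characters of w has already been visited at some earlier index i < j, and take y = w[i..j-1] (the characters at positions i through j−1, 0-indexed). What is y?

2

Run of M on w = 0 2 2 1 1:
  step 0: s0  (start)
  step 1: s2  (read 0: s0→s2)
  step 2: s2  (read 2: s2→s2)   ← first repeat (s2 seen earlier)
  step 3: s2  (read 2: s2→s2)
  step 4: s0  (read 1: s2→s0)
  step 5: s3  (read 1: s0→s3)

So i = 1, j = 2, giving x = w[0:1] = 0, y = w[1:2] = 2, z = w[2:5] = 211.
Check: |xy| = 2 ≤ 4 and |y| = 1 ≥ 1. Reading y takes M from s2 back to s2, so every xyⁱz is accepted.
With |Q| = 4, pigeonhole forces a state repeat no later than step 4; the substring read between the first and second visits to that state can be pumped.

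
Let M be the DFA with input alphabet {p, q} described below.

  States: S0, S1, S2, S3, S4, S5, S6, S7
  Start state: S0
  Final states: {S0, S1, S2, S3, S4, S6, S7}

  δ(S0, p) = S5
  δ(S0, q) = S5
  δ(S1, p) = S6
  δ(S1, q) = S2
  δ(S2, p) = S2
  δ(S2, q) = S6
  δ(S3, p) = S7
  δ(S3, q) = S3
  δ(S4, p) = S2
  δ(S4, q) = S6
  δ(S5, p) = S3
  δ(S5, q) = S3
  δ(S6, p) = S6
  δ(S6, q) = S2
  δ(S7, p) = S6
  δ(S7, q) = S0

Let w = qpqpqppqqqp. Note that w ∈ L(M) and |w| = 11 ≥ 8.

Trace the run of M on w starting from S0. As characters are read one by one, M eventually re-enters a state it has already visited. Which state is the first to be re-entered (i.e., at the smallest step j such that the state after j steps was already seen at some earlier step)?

Run of M on w = q p q p q p p q q q p:
  step 0: S0  (start)
  step 1: S5  (read q: S0→S5)
  step 2: S3  (read p: S5→S3)
  step 3: S3  (read q: S3→S3)   ← first repeat (S3 seen earlier)
  step 4: S7  (read p: S3→S7)
  step 5: S0  (read q: S7→S0)
  step 6: S5  (read p: S0→S5)
  step 7: S3  (read p: S5→S3)
  step 8: S3  (read q: S3→S3)
  step 9: S3  (read q: S3→S3)
  step 10: S3  (read q: S3→S3)
  step 11: S7  (read p: S3→S7)

The earliest repeat is at step j = 3: M is in S3, which it already visited at step i = 2.
The DFA has 8 states, so the proof of the pumping lemma guarantees a repeated state among the first 8+1 visited; the segment between the two visits is the pumpable y.

S3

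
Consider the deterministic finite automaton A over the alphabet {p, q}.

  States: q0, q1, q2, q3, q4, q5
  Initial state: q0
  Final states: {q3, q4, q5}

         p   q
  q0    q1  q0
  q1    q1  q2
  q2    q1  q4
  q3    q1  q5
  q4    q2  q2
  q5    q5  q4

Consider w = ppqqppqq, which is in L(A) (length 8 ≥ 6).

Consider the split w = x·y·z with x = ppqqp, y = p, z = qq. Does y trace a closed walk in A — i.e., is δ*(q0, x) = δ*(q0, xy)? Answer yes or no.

Run of A on the first 6 characters of w = p p q q p p:
  step 0: q0  (start)
  step 1: q1  (read p: q0→q1)
  step 2: q1  (read p: q1→q1)
  step 3: q2  (read q: q1→q2)
  step 4: q4  (read q: q2→q4)
  step 5: q2  (read p: q4→q2)
  step 6: q1  (read p: q2→q1)

After x (step 5): q2. After xy (step 6): q1.
They differ (q2 ≠ q1), so y is not a cycle from the state after x; this split is not the one the pumping-lemma construction produces, and pumping y need not keep the string in L(A).

no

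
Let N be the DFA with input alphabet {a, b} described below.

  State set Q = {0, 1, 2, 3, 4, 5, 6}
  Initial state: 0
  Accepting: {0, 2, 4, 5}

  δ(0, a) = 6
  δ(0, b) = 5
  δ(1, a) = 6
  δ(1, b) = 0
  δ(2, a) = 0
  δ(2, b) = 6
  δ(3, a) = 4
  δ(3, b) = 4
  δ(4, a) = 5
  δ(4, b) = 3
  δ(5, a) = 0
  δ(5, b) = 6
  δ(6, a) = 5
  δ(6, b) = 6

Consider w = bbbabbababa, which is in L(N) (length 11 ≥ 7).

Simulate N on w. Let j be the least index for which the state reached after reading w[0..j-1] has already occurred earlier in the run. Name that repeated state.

6

State sequence: 0 -b-> 5 -b-> 6 -b-> 6 -a-> 5 -b-> 6 -b-> 6 -a-> 5 -b-> 6 -a-> 5 -b-> 6 -a-> 5
First repeat at step 3: 6 was already visited.

The earliest repeat is at step j = 3: N is in 6, which it already visited at step i = 2.
Since N has 7 states, any run of length ≥ 7 visits 7+1 states, so by pigeonhole some state repeats within the first 7 steps — that repeat gives the pumpable loop.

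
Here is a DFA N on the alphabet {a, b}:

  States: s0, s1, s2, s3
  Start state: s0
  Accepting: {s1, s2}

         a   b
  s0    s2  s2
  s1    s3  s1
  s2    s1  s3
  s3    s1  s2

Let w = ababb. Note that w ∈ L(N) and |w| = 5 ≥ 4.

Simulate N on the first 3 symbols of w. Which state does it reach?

State sequence: s0 -a-> s2 -b-> s3 -a-> s1

After reading 3 characters, N is in state s1.

s1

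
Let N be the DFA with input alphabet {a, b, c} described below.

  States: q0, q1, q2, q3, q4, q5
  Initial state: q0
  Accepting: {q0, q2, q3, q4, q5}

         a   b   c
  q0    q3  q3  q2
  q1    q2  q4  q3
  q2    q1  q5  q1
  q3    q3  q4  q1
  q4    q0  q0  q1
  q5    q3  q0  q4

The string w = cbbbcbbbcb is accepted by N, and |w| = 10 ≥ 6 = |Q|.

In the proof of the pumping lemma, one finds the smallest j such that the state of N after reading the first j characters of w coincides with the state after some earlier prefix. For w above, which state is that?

State sequence: q0 -c-> q2 -b-> q5 -b-> q0 -b-> q3 -c-> q1 -b-> q4 -b-> q0 -b-> q3 -c-> q1 -b-> q4
First repeat at step 3: q0 was already visited.

The earliest repeat is at step j = 3: N is in q0, which it already visited at step i = 0.
With |Q| = 6, pigeonhole forces a state repeat no later than step 6; the substring read between the first and second visits to that state can be pumped.

q0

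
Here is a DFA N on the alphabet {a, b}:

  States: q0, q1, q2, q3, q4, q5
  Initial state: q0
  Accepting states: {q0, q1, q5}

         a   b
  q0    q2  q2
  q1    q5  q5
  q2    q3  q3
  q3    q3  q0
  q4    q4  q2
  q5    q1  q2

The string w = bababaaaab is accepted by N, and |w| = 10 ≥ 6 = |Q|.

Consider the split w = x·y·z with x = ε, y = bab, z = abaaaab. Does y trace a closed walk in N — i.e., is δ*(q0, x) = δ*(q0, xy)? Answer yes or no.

State sequence: q0 -b-> q2 -a-> q3 -b-> q0

After x (step 0): q0. After xy (step 3): q0.
They match, so y = bab drives N around a cycle from q0 back to itself; pumping y any number of times keeps N in q0 before reading z, and xyⁱz ∈ L(N) for every i ≥ 0.

yes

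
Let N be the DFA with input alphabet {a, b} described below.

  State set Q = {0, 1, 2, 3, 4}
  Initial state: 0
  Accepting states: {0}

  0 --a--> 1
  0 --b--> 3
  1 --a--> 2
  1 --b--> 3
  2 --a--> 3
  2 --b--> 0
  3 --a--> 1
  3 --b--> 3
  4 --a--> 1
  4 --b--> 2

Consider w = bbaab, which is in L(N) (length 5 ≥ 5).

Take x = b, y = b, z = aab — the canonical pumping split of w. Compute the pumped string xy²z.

bbbaab

xy^2z = b·b·b·aab = bbbaab.
Reading y = b takes N from 3 back to 3, so after x·y·y the machine is still in 3, and z then leads to the accepting state 0. Hence bbbaab ∈ L(N).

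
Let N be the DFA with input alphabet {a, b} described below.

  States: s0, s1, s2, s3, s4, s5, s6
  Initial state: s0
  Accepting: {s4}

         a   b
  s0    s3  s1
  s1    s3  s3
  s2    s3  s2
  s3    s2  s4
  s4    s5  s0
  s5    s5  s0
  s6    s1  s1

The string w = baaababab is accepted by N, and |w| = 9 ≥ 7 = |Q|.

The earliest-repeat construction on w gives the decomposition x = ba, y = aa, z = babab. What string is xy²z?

xy^2z = ba·aa·aa·babab = baaaaababab.
Reading y = aa takes N from s3 back to s3, so after x·y·y the machine is still in s3, and z then leads to the accepting state s4. Hence baaaaababab ∈ L(N).

baaaaababab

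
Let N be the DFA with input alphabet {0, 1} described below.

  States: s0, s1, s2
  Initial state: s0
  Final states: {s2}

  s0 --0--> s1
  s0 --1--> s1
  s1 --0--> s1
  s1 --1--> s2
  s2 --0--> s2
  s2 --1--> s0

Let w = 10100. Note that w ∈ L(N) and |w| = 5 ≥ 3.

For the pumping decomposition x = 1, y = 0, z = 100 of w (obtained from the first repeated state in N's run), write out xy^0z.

1100

xy⁰z = xz = 1·100 = 1100.
Reading y = 0 takes N from s1 back to s1, so after x the machine is still in s1, and z then leads to the accepting state s2. Hence 1100 ∈ L(N).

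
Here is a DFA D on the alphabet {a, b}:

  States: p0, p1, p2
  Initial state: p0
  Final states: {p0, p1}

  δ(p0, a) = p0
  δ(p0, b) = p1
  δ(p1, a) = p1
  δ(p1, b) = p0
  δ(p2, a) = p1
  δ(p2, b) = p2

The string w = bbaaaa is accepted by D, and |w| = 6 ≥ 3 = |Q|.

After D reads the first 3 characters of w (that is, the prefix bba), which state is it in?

State sequence: p0 -b-> p1 -b-> p0 -a-> p0

After reading 3 characters, D is in state p0.

p0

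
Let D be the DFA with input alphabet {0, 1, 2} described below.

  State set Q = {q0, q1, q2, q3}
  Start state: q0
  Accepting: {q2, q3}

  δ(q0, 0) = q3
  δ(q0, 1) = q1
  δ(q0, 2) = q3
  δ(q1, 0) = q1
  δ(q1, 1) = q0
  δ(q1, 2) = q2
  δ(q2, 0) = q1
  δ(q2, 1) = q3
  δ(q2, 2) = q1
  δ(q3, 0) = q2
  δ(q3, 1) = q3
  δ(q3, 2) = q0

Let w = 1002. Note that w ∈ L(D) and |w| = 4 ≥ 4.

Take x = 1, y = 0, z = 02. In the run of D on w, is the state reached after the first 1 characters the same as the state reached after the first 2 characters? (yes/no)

Run of D on the first 2 characters of w = 1 0:
  step 0: q0  (start)
  step 1: q1  (read 1: q0→q1)
  step 2: q1  (read 0: q1→q1)

After x (step 1): q1. After xy (step 2): q1.
They match, so y = 0 drives D around a cycle from q1 back to itself; pumping y any number of times keeps D in q1 before reading z, and xyⁱz ∈ L(D) for every i ≥ 0.

yes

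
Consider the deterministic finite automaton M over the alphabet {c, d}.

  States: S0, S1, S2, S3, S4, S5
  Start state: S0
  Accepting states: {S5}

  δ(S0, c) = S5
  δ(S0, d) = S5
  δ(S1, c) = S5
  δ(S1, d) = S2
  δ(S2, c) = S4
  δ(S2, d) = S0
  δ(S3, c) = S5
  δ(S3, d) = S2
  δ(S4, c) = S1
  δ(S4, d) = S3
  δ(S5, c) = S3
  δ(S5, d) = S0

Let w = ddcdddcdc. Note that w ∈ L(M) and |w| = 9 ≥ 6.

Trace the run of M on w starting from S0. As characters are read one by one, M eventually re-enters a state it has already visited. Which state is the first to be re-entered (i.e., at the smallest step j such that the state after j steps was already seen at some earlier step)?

State sequence: S0 -d-> S5 -d-> S0 -c-> S5 -d-> S0 -d-> S5 -d-> S0 -c-> S5 -d-> S0 -c-> S5
First repeat at step 2: S0 was already visited.

The earliest repeat is at step j = 2: M is in S0, which it already visited at step i = 0.
The DFA has 6 states, so the proof of the pumping lemma guarantees a repeated state among the first 6+1 visited; the segment between the two visits is the pumpable y.

S0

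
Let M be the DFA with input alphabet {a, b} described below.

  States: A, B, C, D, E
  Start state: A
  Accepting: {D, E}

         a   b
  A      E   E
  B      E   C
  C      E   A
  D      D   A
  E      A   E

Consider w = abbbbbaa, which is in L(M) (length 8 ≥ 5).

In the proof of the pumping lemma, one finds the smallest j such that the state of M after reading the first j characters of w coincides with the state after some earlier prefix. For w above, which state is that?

State sequence: A -a-> E -b-> E -b-> E -b-> E -b-> E -b-> E -a-> A -a-> E
First repeat at step 2: E was already visited.

The earliest repeat is at step j = 2: M is in E, which it already visited at step i = 1.
With |Q| = 5, pigeonhole forces a state repeat no later than step 5; the substring read between the first and second visits to that state can be pumped.

E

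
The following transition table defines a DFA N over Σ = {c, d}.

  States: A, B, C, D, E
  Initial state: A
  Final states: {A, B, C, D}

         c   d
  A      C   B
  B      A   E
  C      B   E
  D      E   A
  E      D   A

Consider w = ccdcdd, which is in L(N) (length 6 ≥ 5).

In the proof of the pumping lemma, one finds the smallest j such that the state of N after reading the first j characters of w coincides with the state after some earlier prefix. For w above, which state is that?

A

State sequence: A -c-> C -c-> B -d-> E -c-> D -d-> A -d-> B
First repeat at step 5: A was already visited.

The earliest repeat is at step j = 5: N is in A, which it already visited at step i = 0.
The DFA has 5 states, so the proof of the pumping lemma guarantees a repeated state among the first 5+1 visited; the segment between the two visits is the pumpable y.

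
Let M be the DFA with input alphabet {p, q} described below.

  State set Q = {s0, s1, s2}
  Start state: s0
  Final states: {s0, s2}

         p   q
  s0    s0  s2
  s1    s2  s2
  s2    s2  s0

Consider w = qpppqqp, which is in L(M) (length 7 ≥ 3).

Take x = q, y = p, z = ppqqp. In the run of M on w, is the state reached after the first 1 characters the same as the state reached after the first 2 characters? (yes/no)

yes

State sequence: s0 -q-> s2 -p-> s2

After x (step 1): s2. After xy (step 2): s2.
They match, so y = p drives M around a cycle from s2 back to itself; pumping y any number of times keeps M in s2 before reading z, and xyⁱz ∈ L(M) for every i ≥ 0.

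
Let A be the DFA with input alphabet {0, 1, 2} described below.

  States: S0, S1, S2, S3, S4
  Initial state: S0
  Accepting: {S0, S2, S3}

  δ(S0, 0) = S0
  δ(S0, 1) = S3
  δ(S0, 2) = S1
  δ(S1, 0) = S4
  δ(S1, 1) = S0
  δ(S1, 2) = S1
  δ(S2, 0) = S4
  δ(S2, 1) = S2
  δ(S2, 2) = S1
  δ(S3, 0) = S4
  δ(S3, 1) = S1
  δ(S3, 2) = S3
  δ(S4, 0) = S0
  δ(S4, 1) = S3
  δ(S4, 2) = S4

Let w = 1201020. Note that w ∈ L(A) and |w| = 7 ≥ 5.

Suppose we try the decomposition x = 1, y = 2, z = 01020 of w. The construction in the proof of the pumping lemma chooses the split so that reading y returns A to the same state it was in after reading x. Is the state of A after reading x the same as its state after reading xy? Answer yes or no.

yes

Run of A on the first 2 characters of w = 1 2:
  step 0: S0  (start)
  step 1: S3  (read 1: S0→S3)
  step 2: S3  (read 2: S3→S3)

After x (step 1): S3. After xy (step 2): S3.
They match, so y = 2 drives A around a cycle from S3 back to itself; pumping y any number of times keeps A in S3 before reading z, and xyⁱz ∈ L(A) for every i ≥ 0.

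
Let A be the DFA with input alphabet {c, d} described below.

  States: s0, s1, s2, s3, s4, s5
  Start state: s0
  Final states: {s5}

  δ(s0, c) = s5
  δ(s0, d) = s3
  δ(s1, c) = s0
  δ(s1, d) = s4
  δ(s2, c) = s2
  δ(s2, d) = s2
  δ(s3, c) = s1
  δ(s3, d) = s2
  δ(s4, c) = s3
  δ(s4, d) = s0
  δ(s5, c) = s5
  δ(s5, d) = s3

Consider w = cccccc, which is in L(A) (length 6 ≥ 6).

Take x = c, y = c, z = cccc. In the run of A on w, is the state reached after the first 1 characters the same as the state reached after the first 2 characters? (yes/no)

State sequence: s0 -c-> s5 -c-> s5

After x (step 1): s5. After xy (step 2): s5.
They match, so y = c drives A around a cycle from s5 back to itself; pumping y any number of times keeps A in s5 before reading z, and xyⁱz ∈ L(A) for every i ≥ 0.

yes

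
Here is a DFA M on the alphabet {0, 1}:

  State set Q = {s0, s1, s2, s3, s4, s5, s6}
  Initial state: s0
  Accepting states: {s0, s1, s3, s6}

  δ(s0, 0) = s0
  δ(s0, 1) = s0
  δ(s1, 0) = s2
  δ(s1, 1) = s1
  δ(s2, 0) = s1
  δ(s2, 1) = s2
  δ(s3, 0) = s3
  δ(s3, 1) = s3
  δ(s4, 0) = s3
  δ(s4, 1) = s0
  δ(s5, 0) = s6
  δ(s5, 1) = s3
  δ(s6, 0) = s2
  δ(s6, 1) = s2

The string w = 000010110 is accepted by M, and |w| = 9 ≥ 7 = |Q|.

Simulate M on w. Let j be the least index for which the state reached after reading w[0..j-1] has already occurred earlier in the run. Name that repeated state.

s0

Run of M on w = 0 0 0 0 1 0 1 1 0:
  step 0: s0  (start)
  step 1: s0  (read 0: s0→s0)   ← first repeat (s0 seen earlier)
  step 2: s0  (read 0: s0→s0)
  step 3: s0  (read 0: s0→s0)
  step 4: s0  (read 0: s0→s0)
  step 5: s0  (read 1: s0→s0)
  step 6: s0  (read 0: s0→s0)
  step 7: s0  (read 1: s0→s0)
  step 8: s0  (read 1: s0→s0)
  step 9: s0  (read 0: s0→s0)

The earliest repeat is at step j = 1: M is in s0, which it already visited at step i = 0.
The DFA has 7 states, so the proof of the pumping lemma guarantees a repeated state among the first 7+1 visited; the segment between the two visits is the pumpable y.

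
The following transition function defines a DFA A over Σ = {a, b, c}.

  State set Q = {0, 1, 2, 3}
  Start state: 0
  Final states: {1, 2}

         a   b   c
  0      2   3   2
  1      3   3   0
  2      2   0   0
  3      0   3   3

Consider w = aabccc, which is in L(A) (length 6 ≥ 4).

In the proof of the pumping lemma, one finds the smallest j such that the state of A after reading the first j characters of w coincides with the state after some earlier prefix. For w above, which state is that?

Run of A on w = a a b c c c:
  step 0: 0  (start)
  step 1: 2  (read a: 0→2)
  step 2: 2  (read a: 2→2)   ← first repeat (2 seen earlier)
  step 3: 0  (read b: 2→0)
  step 4: 2  (read c: 0→2)
  step 5: 0  (read c: 2→0)
  step 6: 2  (read c: 0→2)

The earliest repeat is at step j = 2: A is in 2, which it already visited at step i = 1.
Since A has 4 states, any run of length ≥ 4 visits 4+1 states, so by pigeonhole some state repeats within the first 4 steps — that repeat gives the pumpable loop.

2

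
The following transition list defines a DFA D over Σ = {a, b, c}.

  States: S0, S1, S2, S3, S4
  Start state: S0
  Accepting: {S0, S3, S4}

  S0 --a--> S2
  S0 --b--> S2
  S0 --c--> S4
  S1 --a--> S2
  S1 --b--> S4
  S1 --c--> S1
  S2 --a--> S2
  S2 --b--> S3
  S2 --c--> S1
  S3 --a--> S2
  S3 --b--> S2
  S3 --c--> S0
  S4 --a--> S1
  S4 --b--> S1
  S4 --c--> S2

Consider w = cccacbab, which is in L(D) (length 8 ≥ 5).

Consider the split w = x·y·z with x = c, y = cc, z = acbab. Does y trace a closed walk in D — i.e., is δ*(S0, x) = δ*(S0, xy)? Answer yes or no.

Run of D on the first 3 characters of w = c c c:
  step 0: S0  (start)
  step 1: S4  (read c: S0→S4)
  step 2: S2  (read c: S4→S2)
  step 3: S1  (read c: S2→S1)

After x (step 1): S4. After xy (step 3): S1.
They differ (S4 ≠ S1), so y is not a cycle from the state after x; this split is not the one the pumping-lemma construction produces, and pumping y need not keep the string in L(D).

no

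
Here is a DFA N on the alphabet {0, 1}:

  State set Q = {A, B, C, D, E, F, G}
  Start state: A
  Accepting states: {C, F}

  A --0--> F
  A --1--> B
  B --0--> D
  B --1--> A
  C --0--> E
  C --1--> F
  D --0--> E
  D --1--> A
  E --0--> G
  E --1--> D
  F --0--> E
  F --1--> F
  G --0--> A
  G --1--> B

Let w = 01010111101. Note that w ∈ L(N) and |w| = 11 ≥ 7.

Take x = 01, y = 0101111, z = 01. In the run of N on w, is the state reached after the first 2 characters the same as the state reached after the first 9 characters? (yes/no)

no

Run of N on the first 9 characters of w = 0 1 0 1 0 1 1 1 1:
  step 0: A  (start)
  step 1: F  (read 0: A→F)
  step 2: F  (read 1: F→F)
  step 3: E  (read 0: F→E)
  step 4: D  (read 1: E→D)
  step 5: E  (read 0: D→E)
  step 6: D  (read 1: E→D)
  step 7: A  (read 1: D→A)
  step 8: B  (read 1: A→B)
  step 9: A  (read 1: B→A)

After x (step 2): F. After xy (step 9): A.
They differ (F ≠ A), so y is not a cycle from the state after x; this split is not the one the pumping-lemma construction produces, and pumping y need not keep the string in L(N).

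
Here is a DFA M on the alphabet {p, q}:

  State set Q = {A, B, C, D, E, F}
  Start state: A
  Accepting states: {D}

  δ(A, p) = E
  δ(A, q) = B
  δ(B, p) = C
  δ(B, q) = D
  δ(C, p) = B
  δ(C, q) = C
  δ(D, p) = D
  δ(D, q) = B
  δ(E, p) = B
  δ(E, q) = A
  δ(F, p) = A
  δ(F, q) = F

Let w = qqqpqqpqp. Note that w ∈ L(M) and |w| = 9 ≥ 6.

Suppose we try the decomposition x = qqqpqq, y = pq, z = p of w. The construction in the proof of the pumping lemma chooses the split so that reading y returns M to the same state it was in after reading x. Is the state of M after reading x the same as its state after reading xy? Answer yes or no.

no

State sequence: A -q-> B -q-> D -q-> B -p-> C -q-> C -q-> C -p-> B -q-> D

After x (step 6): C. After xy (step 8): D.
They differ (C ≠ D), so y is not a cycle from the state after x; this split is not the one the pumping-lemma construction produces, and pumping y need not keep the string in L(M).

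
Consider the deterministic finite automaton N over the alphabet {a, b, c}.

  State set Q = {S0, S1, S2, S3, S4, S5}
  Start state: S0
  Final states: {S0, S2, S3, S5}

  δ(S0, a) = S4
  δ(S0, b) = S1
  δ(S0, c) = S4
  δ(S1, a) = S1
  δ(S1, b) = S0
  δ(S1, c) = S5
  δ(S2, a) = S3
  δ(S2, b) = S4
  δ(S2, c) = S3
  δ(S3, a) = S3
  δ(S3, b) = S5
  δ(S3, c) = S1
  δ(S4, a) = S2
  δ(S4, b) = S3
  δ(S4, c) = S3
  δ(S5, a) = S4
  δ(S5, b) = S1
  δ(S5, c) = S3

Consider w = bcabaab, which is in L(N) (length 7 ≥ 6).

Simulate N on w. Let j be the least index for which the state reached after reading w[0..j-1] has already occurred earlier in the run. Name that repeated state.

S3

Run of N on w = b c a b a a b:
  step 0: S0  (start)
  step 1: S1  (read b: S0→S1)
  step 2: S5  (read c: S1→S5)
  step 3: S4  (read a: S5→S4)
  step 4: S3  (read b: S4→S3)
  step 5: S3  (read a: S3→S3)   ← first repeat (S3 seen earlier)
  step 6: S3  (read a: S3→S3)
  step 7: S5  (read b: S3→S5)

The earliest repeat is at step j = 5: N is in S3, which it already visited at step i = 4.
The DFA has 6 states, so the proof of the pumping lemma guarantees a repeated state among the first 6+1 visited; the segment between the two visits is the pumpable y.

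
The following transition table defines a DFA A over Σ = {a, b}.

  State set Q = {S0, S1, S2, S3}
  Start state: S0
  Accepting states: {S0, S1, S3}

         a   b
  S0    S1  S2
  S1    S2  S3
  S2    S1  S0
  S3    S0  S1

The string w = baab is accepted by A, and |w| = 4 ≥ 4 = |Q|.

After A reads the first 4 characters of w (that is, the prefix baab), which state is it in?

S0

State sequence: S0 -b-> S2 -a-> S1 -a-> S2 -b-> S0

After reading 4 characters, A is in state S0.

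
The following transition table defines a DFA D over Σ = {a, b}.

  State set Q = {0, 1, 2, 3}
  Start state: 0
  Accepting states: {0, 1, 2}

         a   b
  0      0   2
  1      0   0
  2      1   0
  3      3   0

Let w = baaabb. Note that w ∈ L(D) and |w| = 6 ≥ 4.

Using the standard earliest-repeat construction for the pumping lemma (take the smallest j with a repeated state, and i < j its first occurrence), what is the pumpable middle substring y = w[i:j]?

Run of D on w = b a a a b b:
  step 0: 0  (start)
  step 1: 2  (read b: 0→2)
  step 2: 1  (read a: 2→1)
  step 3: 0  (read a: 1→0)   ← first repeat (0 seen earlier)
  step 4: 0  (read a: 0→0)
  step 5: 2  (read b: 0→2)
  step 6: 0  (read b: 2→0)

So i = 0, j = 3, giving x = w[0:0] = ε, y = w[0:3] = baa, z = w[3:6] = abb.
Check: |xy| = 3 ≤ 4 and |y| = 3 ≥ 1. Reading y takes D from 0 back to 0, so every xyⁱz is accepted.
Pumping length from the standard proof: p = 4 (the number of states). The repeated state found above gives |xy| = j ≤ 4 and |y| = j − i ≥ 1.

baa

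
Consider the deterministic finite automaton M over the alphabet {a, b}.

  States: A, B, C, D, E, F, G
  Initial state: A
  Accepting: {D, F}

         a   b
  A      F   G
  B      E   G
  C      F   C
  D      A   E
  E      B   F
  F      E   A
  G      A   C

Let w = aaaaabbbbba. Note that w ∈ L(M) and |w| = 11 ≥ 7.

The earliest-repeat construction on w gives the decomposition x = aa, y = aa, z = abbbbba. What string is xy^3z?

xy^3z = aa·aa·aa·aa·abbbbba = aaaaaaaaabbbbba.
Reading y = aa takes M from E back to E, so after x·y·y·y the machine is still in E, and z then leads to the accepting state F. Hence aaaaaaaaabbbbba ∈ L(M).

aaaaaaaaabbbbba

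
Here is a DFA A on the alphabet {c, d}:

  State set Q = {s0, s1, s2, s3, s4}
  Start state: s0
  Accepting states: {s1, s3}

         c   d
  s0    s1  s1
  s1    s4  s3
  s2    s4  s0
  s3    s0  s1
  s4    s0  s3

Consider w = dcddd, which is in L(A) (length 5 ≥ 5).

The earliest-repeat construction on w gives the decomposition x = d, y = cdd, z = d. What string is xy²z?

dcddcddd

xy^2z = d·cdd·cdd·d = dcddcddd.
Reading y = cdd takes A from s1 back to s1, so after x·y·y the machine is still in s1, and z then leads to the accepting state s3. Hence dcddcddd ∈ L(A).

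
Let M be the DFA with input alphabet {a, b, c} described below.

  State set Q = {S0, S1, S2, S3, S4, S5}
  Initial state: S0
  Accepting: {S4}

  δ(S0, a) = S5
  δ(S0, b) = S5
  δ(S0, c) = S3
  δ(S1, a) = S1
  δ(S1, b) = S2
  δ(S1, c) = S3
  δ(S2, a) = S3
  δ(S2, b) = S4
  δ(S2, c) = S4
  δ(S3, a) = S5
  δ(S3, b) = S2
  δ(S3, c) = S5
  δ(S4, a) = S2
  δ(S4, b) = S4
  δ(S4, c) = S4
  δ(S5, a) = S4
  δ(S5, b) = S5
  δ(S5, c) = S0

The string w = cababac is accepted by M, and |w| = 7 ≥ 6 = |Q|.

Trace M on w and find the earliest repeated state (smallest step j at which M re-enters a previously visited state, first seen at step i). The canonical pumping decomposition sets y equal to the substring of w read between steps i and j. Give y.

State sequence: S0 -c-> S3 -a-> S5 -b-> S5 -a-> S4 -b-> S4 -a-> S2 -c-> S4
First repeat at step 3: S5 was already visited.

So i = 2, j = 3, giving x = w[0:2] = ca, y = w[2:3] = b, z = w[3:7] = abac.
Check: |xy| = 3 ≤ 6 and |y| = 1 ≥ 1. Reading y takes M from S5 back to S5, so every xyⁱz is accepted.

b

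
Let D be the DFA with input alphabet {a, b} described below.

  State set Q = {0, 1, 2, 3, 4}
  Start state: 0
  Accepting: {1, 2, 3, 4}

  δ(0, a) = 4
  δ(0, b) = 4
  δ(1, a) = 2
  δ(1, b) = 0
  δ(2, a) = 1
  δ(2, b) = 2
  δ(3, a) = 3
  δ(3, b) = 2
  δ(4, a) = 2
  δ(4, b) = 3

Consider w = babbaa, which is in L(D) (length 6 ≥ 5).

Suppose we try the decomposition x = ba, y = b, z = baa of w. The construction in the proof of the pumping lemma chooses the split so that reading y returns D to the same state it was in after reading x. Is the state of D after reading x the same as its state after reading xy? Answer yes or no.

yes

Run of D on the first 3 characters of w = b a b:
  step 0: 0  (start)
  step 1: 4  (read b: 0→4)
  step 2: 2  (read a: 4→2)
  step 3: 2  (read b: 2→2)

After x (step 2): 2. After xy (step 3): 2.
They match, so y = b drives D around a cycle from 2 back to itself; pumping y any number of times keeps D in 2 before reading z, and xyⁱz ∈ L(D) for every i ≥ 0.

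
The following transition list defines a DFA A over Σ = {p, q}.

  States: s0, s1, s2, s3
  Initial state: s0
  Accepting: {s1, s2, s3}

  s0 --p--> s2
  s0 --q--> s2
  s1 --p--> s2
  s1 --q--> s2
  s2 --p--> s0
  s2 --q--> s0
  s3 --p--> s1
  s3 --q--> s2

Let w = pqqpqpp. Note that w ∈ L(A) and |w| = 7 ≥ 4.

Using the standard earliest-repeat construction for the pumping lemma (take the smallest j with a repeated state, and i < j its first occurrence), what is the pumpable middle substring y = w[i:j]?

Run of A on w = p q q p q p p:
  step 0: s0  (start)
  step 1: s2  (read p: s0→s2)
  step 2: s0  (read q: s2→s0)   ← first repeat (s0 seen earlier)
  step 3: s2  (read q: s0→s2)
  step 4: s0  (read p: s2→s0)
  step 5: s2  (read q: s0→s2)
  step 6: s0  (read p: s2→s0)
  step 7: s2  (read p: s0→s2)

So i = 0, j = 2, giving x = w[0:0] = ε, y = w[0:2] = pq, z = w[2:7] = qpqpp.
Check: |xy| = 2 ≤ 4 and |y| = 2 ≥ 1. Reading y takes A from s0 back to s0, so every xyⁱz is accepted.
Since A has 4 states, any run of length ≥ 4 visits 4+1 states, so by pigeonhole some state repeats within the first 4 steps — that repeat gives the pumpable loop.

pq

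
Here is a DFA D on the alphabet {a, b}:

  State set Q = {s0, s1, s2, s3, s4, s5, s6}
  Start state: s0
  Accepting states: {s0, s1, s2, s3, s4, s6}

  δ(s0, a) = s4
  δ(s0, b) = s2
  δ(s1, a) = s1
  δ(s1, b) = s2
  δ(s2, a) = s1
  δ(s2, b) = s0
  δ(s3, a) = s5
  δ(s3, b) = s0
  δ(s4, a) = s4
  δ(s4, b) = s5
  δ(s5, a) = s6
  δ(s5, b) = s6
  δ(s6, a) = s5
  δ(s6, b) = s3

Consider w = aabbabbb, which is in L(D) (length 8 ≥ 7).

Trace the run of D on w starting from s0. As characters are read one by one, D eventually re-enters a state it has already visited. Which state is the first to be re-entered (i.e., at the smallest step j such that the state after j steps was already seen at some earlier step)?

Run of D on w = a a b b a b b b:
  step 0: s0  (start)
  step 1: s4  (read a: s0→s4)
  step 2: s4  (read a: s4→s4)   ← first repeat (s4 seen earlier)
  step 3: s5  (read b: s4→s5)
  step 4: s6  (read b: s5→s6)
  step 5: s5  (read a: s6→s5)
  step 6: s6  (read b: s5→s6)
  step 7: s3  (read b: s6→s3)
  step 8: s0  (read b: s3→s0)

The earliest repeat is at step j = 2: D is in s4, which it already visited at step i = 1.
The DFA has 7 states, so the proof of the pumping lemma guarantees a repeated state among the first 7+1 visited; the segment between the two visits is the pumpable y.

s4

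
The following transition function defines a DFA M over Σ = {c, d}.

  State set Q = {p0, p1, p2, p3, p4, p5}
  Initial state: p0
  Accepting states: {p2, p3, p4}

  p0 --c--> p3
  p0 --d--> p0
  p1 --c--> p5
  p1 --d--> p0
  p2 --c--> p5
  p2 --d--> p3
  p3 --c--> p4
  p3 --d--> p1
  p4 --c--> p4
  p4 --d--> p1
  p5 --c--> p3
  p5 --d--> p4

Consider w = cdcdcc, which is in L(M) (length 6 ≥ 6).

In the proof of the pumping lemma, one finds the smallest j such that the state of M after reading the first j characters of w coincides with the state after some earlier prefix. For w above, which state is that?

Run of M on w = c d c d c c:
  step 0: p0  (start)
  step 1: p3  (read c: p0→p3)
  step 2: p1  (read d: p3→p1)
  step 3: p5  (read c: p1→p5)
  step 4: p4  (read d: p5→p4)
  step 5: p4  (read c: p4→p4)   ← first repeat (p4 seen earlier)
  step 6: p4  (read c: p4→p4)

The earliest repeat is at step j = 5: M is in p4, which it already visited at step i = 4.
Pumping length from the standard proof: p = 6 (the number of states). The repeated state found above gives |xy| = j ≤ 6 and |y| = j − i ≥ 1.

p4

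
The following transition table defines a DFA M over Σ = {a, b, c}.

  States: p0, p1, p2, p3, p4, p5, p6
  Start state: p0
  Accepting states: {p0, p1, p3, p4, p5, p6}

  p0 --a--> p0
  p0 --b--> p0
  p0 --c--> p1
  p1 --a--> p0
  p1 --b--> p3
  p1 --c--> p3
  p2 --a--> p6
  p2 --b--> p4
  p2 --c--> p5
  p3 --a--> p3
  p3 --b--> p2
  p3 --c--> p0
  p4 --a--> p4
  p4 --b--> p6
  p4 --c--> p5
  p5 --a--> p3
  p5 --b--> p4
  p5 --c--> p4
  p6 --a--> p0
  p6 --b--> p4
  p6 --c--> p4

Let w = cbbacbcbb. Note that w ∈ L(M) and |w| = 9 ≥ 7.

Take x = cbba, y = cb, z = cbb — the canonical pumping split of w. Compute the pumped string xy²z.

cbbacbcbcbb

xy^2z = cbba·cb·cb·cbb = cbbacbcbcbb.
Reading y = cb takes M from p6 back to p6, so after x·y·y the machine is still in p6, and z then leads to the accepting state p4. Hence cbbacbcbcbb ∈ L(M).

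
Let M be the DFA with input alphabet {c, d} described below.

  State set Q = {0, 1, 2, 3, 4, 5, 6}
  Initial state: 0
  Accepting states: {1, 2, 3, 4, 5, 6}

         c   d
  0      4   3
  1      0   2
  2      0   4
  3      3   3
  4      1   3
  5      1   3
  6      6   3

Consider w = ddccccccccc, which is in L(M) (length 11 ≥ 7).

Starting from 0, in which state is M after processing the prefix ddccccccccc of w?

State sequence: 0 -d-> 3 -d-> 3 -c-> 3 -c-> 3 -c-> 3 -c-> 3 -c-> 3 -c-> 3 -c-> 3 -c-> 3 -c-> 3

After reading 11 characters, M is in state 3.
(This kind of state-tracing is the core of the pumping-lemma construction: with 7 states, pigeonhole forces a repeat within the first 7 steps.)

3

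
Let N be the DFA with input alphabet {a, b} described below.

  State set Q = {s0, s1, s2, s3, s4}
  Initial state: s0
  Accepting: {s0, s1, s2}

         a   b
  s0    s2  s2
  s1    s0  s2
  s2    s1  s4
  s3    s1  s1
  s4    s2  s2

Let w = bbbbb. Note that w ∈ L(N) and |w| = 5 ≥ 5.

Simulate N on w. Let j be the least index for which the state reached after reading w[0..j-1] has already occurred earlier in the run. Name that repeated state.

s2

Run of N on w = b b b b b:
  step 0: s0  (start)
  step 1: s2  (read b: s0→s2)
  step 2: s4  (read b: s2→s4)
  step 3: s2  (read b: s4→s2)   ← first repeat (s2 seen earlier)
  step 4: s4  (read b: s2→s4)
  step 5: s2  (read b: s4→s2)

The earliest repeat is at step j = 3: N is in s2, which it already visited at step i = 1.
The DFA has 5 states, so the proof of the pumping lemma guarantees a repeated state among the first 5+1 visited; the segment between the two visits is the pumpable y.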